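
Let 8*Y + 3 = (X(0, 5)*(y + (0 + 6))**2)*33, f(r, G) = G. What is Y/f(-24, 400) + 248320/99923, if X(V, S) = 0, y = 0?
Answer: 794324231/319753600 ≈ 2.4842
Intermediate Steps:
Y = -3/8 (Y = -3/8 + ((0*(0 + (0 + 6))**2)*33)/8 = -3/8 + ((0*(0 + 6)**2)*33)/8 = -3/8 + ((0*6**2)*33)/8 = -3/8 + ((0*36)*33)/8 = -3/8 + (0*33)/8 = -3/8 + (1/8)*0 = -3/8 + 0 = -3/8 ≈ -0.37500)
Y/f(-24, 400) + 248320/99923 = -3/8/400 + 248320/99923 = -3/8*1/400 + 248320*(1/99923) = -3/3200 + 248320/99923 = 794324231/319753600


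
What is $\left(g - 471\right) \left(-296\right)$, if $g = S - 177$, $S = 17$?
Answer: $186776$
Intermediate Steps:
$g = -160$ ($g = 17 - 177 = -160$)
$\left(g - 471\right) \left(-296\right) = \left(-160 - 471\right) \left(-296\right) = \left(-631\right) \left(-296\right) = 186776$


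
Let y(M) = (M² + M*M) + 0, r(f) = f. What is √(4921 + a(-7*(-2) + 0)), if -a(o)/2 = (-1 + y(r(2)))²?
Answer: √4823 ≈ 69.448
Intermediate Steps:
y(M) = 2*M² (y(M) = (M² + M²) + 0 = 2*M² + 0 = 2*M²)
a(o) = -98 (a(o) = -2*(-1 + 2*2²)² = -2*(-1 + 2*4)² = -2*(-1 + 8)² = -2*7² = -2*49 = -98)
√(4921 + a(-7*(-2) + 0)) = √(4921 - 98) = √4823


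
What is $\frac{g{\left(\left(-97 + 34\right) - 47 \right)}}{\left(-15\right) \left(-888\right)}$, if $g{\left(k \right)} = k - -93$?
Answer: $- \frac{17}{13320} \approx -0.0012763$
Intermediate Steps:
$g{\left(k \right)} = 93 + k$ ($g{\left(k \right)} = k + 93 = 93 + k$)
$\frac{g{\left(\left(-97 + 34\right) - 47 \right)}}{\left(-15\right) \left(-888\right)} = \frac{93 + \left(\left(-97 + 34\right) - 47\right)}{\left(-15\right) \left(-888\right)} = \frac{93 - 110}{13320} = \left(93 - 110\right) \frac{1}{13320} = \left(-17\right) \frac{1}{13320} = - \frac{17}{13320}$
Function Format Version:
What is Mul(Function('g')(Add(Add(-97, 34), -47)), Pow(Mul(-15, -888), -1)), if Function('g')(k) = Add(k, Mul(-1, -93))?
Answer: Rational(-17, 13320) ≈ -0.0012763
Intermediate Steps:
Function('g')(k) = Add(93, k) (Function('g')(k) = Add(k, 93) = Add(93, k))
Mul(Function('g')(Add(Add(-97, 34), -47)), Pow(Mul(-15, -888), -1)) = Mul(Add(93, Add(Add(-97, 34), -47)), Pow(Mul(-15, -888), -1)) = Mul(Add(93, Add(-63, -47)), Pow(13320, -1)) = Mul(Add(93, -110), Rational(1, 13320)) = Mul(-17, Rational(1, 13320)) = Rational(-17, 13320)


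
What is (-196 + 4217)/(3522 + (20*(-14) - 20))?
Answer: 4021/3222 ≈ 1.2480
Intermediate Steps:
(-196 + 4217)/(3522 + (20*(-14) - 20)) = 4021/(3522 + (-280 - 20)) = 4021/(3522 - 300) = 4021/3222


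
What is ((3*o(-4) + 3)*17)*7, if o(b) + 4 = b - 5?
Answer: -4284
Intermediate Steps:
o(b) = -9 + b (o(b) = -4 + (b - 5) = -4 + (-5 + b) = -9 + b)
((3*o(-4) + 3)*17)*7 = ((3*(-9 - 4) + 3)*17)*7 = ((3*(-13) + 3)*17)*7 = ((-39 + 3)*17)*7 = -36*17*7 = -612*7 = -4284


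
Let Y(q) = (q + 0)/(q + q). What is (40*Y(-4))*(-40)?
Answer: -800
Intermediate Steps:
Y(q) = ½ (Y(q) = q/((2*q)) = q*(1/(2*q)) = ½)
(40*Y(-4))*(-40) = (40*(½))*(-40) = 20*(-40) = -800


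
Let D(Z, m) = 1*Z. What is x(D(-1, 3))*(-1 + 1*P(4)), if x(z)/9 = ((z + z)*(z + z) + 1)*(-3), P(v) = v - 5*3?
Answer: 1620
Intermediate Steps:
D(Z, m) = Z
P(v) = -15 + v (P(v) = v - 15 = -15 + v)
x(z) = -27 - 108*z² (x(z) = 9*(((z + z)*(z + z) + 1)*(-3)) = 9*(((2*z)*(2*z) + 1)*(-3)) = 9*((4*z² + 1)*(-3)) = 9*((1 + 4*z²)*(-3)) = 9*(-3 - 12*z²) = -27 - 108*z²)
x(D(-1, 3))*(-1 + 1*P(4)) = (-27 - 108*(-1)²)*(-1 + 1*(-15 + 4)) = (-27 - 108*1)*(-1 + 1*(-11)) = (-27 - 108)*(-1 - 11) = -135*(-12) = 1620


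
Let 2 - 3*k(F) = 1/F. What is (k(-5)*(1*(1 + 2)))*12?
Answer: 132/5 ≈ 26.400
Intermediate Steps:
k(F) = ⅔ - 1/(3*F)
(k(-5)*(1*(1 + 2)))*12 = (((⅓)*(-1 + 2*(-5))/(-5))*(1*(1 + 2)))*12 = (((⅓)*(-⅕)*(-1 - 10))*(1*3))*12 = (((⅓)*(-⅕)*(-11))*3)*12 = ((11/15)*3)*12 = (11/5)*12 = 132/5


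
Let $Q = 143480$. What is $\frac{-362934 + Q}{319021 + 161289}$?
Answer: $- \frac{109727}{240155} \approx -0.4569$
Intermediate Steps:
$\frac{-362934 + Q}{319021 + 161289} = \frac{-362934 + 143480}{319021 + 161289} = - \frac{219454}{480310} = \left(-219454\right) \frac{1}{480310} = - \frac{109727}{240155}$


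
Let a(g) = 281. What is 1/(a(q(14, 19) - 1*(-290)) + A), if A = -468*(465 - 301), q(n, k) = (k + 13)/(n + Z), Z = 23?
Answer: -1/76471 ≈ -1.3077e-5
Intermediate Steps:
q(n, k) = (13 + k)/(23 + n) (q(n, k) = (k + 13)/(n + 23) = (13 + k)/(23 + n))
A = -76752 (A = -468*164 = -76752)
1/(a(q(14, 19) - 1*(-290)) + A) = 1/(281 - 76752) = 1/(-76471) = -1/76471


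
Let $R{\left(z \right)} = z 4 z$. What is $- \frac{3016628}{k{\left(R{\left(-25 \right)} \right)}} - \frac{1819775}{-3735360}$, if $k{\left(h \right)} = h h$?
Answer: $\frac{1317527299}{291825000000} \approx 0.0045148$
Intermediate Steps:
$R{\left(z \right)} = 4 z^{2}$ ($R{\left(z \right)} = 4 z z = 4 z^{2}$)
$k{\left(h \right)} = h^{2}$
$- \frac{3016628}{k{\left(R{\left(-25 \right)} \right)}} - \frac{1819775}{-3735360} = - \frac{3016628}{\left(4 \left(-25\right)^{2}\right)^{2}} - \frac{1819775}{-3735360} = - \frac{3016628}{\left(4 \cdot 625\right)^{2}} - - \frac{363955}{747072} = - \frac{3016628}{2500^{2}} + \frac{363955}{747072} = - \frac{3016628}{6250000} + \frac{363955}{747072} = \left(-3016628\right) \frac{1}{6250000} + \frac{363955}{747072} = - \frac{754157}{1562500} + \frac{363955}{747072} = \frac{1317527299}{291825000000}$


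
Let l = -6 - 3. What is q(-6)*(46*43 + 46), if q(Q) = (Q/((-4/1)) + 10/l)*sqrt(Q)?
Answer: 7084*I*sqrt(6)/9 ≈ 1928.0*I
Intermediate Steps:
l = -9
q(Q) = sqrt(Q)*(-10/9 - Q/4) (q(Q) = (Q/((-4/1)) + 10/(-9))*sqrt(Q) = (Q/((-4*1)) + 10*(-1/9))*sqrt(Q) = (Q/(-4) - 10/9)*sqrt(Q) = (Q*(-1/4) - 10/9)*sqrt(Q) = (-Q/4 - 10/9)*sqrt(Q) = (-10/9 - Q/4)*sqrt(Q) = sqrt(Q)*(-10/9 - Q/4))
q(-6)*(46*43 + 46) = (sqrt(-6)*(-40 - 9*(-6))/36)*(46*43 + 46) = ((I*sqrt(6))*(-40 + 54)/36)*(1978 + 46) = ((1/36)*(I*sqrt(6))*14)*2024 = (7*I*sqrt(6)/18)*2024 = 7084*I*sqrt(6)/9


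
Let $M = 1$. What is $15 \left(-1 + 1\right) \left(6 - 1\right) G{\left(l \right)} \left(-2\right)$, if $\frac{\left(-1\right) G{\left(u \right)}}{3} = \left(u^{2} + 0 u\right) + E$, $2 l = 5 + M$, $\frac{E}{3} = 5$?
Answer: $0$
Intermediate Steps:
$E = 15$ ($E = 3 \cdot 5 = 15$)
$l = 3$ ($l = \frac{5 + 1}{2} = \frac{1}{2} \cdot 6 = 3$)
$G{\left(u \right)} = -45 - 3 u^{2}$ ($G{\left(u \right)} = - 3 \left(\left(u^{2} + 0 u\right) + 15\right) = - 3 \left(\left(u^{2} + 0\right) + 15\right) = - 3 \left(u^{2} + 15\right) = - 3 \left(15 + u^{2}\right) = -45 - 3 u^{2}$)
$15 \left(-1 + 1\right) \left(6 - 1\right) G{\left(l \right)} \left(-2\right) = 15 \left(-1 + 1\right) \left(6 - 1\right) \left(-45 - 3 \cdot 3^{2}\right) \left(-2\right) = 15 \cdot 0 \cdot 5 \left(-45 - 27\right) \left(-2\right) = 15 \cdot 0 \left(-45 - 27\right) \left(-2\right) = 15 \cdot 0 \left(-72\right) \left(-2\right) = 15 \cdot 0 \left(-2\right) = 0 \left(-2\right) = 0$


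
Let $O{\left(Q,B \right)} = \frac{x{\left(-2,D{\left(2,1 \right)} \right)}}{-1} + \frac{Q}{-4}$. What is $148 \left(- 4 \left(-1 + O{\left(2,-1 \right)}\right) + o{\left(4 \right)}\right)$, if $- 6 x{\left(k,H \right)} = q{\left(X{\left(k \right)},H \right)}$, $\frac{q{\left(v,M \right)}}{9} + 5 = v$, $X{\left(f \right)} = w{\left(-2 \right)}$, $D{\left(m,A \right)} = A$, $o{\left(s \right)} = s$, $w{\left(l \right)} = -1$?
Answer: $6808$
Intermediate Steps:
$X{\left(f \right)} = -1$
$q{\left(v,M \right)} = -45 + 9 v$
$x{\left(k,H \right)} = 9$ ($x{\left(k,H \right)} = - \frac{-45 + 9 \left(-1\right)}{6} = - \frac{-45 - 9}{6} = \left(- \frac{1}{6}\right) \left(-54\right) = 9$)
$O{\left(Q,B \right)} = -9 - \frac{Q}{4}$ ($O{\left(Q,B \right)} = \frac{9}{-1} + \frac{Q}{-4} = 9 \left(-1\right) + Q \left(- \frac{1}{4}\right) = -9 - \frac{Q}{4}$)
$148 \left(- 4 \left(-1 + O{\left(2,-1 \right)}\right) + o{\left(4 \right)}\right) = 148 \left(- 4 \left(-1 - \frac{19}{2}\right) + 4\right) = 148 \left(\left(-4\right) \left(- \frac{21}{2}\right) + 4\right) = 148 \left(42 + 4\right) = 148 \cdot 46 = 6808$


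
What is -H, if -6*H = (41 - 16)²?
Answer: 625/6 ≈ 104.17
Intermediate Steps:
H = -625/6 (H = -(41 - 16)²/6 = -⅙*25² = -⅙*625 = -625/6 ≈ -104.17)
-H = -1*(-625/6) = 625/6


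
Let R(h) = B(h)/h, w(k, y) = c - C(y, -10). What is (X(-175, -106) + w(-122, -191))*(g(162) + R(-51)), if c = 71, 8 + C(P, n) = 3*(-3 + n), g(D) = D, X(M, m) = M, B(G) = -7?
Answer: -157111/17 ≈ -9241.8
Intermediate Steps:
C(P, n) = -17 + 3*n (C(P, n) = -8 + 3*(-3 + n) = -8 + (-9 + 3*n) = -17 + 3*n)
w(k, y) = 118 (w(k, y) = 71 - (-17 + 3*(-10)) = 71 - (-17 - 30) = 71 - 1*(-47) = 71 + 47 = 118)
R(h) = -7/h
(X(-175, -106) + w(-122, -191))*(g(162) + R(-51)) = (-175 + 118)*(162 - 7/(-51)) = -57*(162 - 7*(-1/51)) = -57*(162 + 7/51) = -57*8269/51 = -157111/17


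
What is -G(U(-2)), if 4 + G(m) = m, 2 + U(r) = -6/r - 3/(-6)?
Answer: 5/2 ≈ 2.5000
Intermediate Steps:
U(r) = -3/2 - 6/r (U(r) = -2 + (-6/r - 3/(-6)) = -2 + (-6/r - 3*(-1/6)) = -2 + (-6/r + 1/2) = -2 + (1/2 - 6/r) = -3/2 - 6/r)
G(m) = -4 + m
-G(U(-2)) = -(-4 + (-3/2 - 6/(-2))) = -(-4 + (-3/2 - 6*(-1/2))) = -(-4 + (-3/2 + 3)) = -(-4 + 3/2) = -1*(-5/2) = 5/2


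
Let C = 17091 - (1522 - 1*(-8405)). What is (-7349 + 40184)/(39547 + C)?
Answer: 32835/46711 ≈ 0.70294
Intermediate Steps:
C = 7164 (C = 17091 - (1522 + 8405) = 17091 - 1*9927 = 17091 - 9927 = 7164)
(-7349 + 40184)/(39547 + C) = (-7349 + 40184)/(39547 + 7164) = 32835/46711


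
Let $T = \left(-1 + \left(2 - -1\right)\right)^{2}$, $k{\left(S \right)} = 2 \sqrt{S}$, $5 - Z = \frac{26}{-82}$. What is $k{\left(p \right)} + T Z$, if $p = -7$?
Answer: $\frac{872}{41} + 2 i \sqrt{7} \approx 21.268 + 5.2915 i$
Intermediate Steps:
$Z = \frac{218}{41}$ ($Z = 5 - \frac{26}{-82} = 5 - 26 \left(- \frac{1}{82}\right) = 5 - - \frac{13}{41} = 5 + \frac{13}{41} = \frac{218}{41} \approx 5.3171$)
$T = 4$ ($T = \left(-1 + \left(2 + 1\right)\right)^{2} = \left(-1 + 3\right)^{2} = 2^{2} = 4$)
$k{\left(p \right)} + T Z = 2 \sqrt{-7} + 4 \cdot \frac{218}{41} = 2 i \sqrt{7} + \frac{872}{41} = \frac{872}{41} + 2 i \sqrt{7}$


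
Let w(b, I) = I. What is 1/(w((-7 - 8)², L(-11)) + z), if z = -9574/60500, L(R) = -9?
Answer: -30250/277037 ≈ -0.10919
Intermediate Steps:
z = -4787/30250 (z = -9574*1/60500 = -4787/30250 ≈ -0.15825)
1/(w((-7 - 8)², L(-11)) + z) = 1/(-9 - 4787/30250) = 1/(-277037/30250) = -30250/277037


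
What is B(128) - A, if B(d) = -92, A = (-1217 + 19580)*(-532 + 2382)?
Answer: -33971642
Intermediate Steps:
A = 33971550 (A = 18363*1850 = 33971550)
B(128) - A = -92 - 1*33971550 = -92 - 33971550 = -33971642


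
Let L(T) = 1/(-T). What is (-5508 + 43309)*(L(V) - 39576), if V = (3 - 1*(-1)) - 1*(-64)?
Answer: -101728879369/68 ≈ -1.4960e+9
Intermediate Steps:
V = 68 (V = (3 + 1) + 64 = 4 + 64 = 68)
L(T) = -1/T
(-5508 + 43309)*(L(V) - 39576) = (-5508 + 43309)*(-1/68 - 39576) = 37801*(-1*1/68 - 39576) = 37801*(-1/68 - 39576) = 37801*(-2691169/68) = -101728879369/68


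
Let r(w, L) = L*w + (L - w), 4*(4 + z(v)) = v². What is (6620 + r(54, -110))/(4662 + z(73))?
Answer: 688/7987 ≈ 0.086140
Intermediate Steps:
z(v) = -4 + v²/4
r(w, L) = L - w + L*w
(6620 + r(54, -110))/(4662 + z(73)) = (6620 + (-110 - 1*54 - 110*54))/(4662 + (-4 + (¼)*73²)) = (6620 + (-110 - 54 - 5940))/(4662 + (-4 + (¼)*5329)) = (6620 - 6104)/(4662 + (-4 + 5329/4)) = 516/(4662 + 5313/4) = 516/(23961/4) = 516*(4/23961) = 688/7987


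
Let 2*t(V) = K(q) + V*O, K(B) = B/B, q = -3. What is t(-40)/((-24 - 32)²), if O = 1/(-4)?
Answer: 11/6272 ≈ 0.0017538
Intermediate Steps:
O = -¼ ≈ -0.25000
K(B) = 1
t(V) = ½ - V/8 (t(V) = (1 + V*(-¼))/2 = (1 - V/4)/2 = ½ - V/8)
t(-40)/((-24 - 32)²) = (½ - ⅛*(-40))/((-24 - 32)²) = (½ + 5)/((-56)²) = (11/2)/3136 = (11/2)*(1/3136) = 11/6272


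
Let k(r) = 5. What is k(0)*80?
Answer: 400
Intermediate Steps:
k(0)*80 = 5*80 = 400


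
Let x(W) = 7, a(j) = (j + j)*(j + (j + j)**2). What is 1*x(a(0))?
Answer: 7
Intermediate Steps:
a(j) = 2*j*(j + 4*j**2) (a(j) = (2*j)*(j + (2*j)**2) = (2*j)*(j + 4*j**2) = 2*j*(j + 4*j**2))
1*x(a(0)) = 1*7 = 7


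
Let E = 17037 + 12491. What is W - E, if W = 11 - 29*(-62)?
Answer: -27719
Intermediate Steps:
W = 1809 (W = 11 + 1798 = 1809)
E = 29528
W - E = 1809 - 1*29528 = 1809 - 29528 = -27719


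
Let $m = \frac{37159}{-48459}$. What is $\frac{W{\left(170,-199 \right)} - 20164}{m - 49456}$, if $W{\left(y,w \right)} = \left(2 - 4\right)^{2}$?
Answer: $\frac{976933440}{2396625463} \approx 0.40763$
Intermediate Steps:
$m = - \frac{37159}{48459}$ ($m = 37159 \left(- \frac{1}{48459}\right) = - \frac{37159}{48459} \approx -0.76681$)
$W{\left(y,w \right)} = 4$ ($W{\left(y,w \right)} = \left(-2\right)^{2} = 4$)
$\frac{W{\left(170,-199 \right)} - 20164}{m - 49456} = \frac{4 - 20164}{- \frac{37159}{48459} - 49456} = - \frac{20160}{- \frac{2396625463}{48459}} = \left(-20160\right) \left(- \frac{48459}{2396625463}\right) = \frac{976933440}{2396625463}$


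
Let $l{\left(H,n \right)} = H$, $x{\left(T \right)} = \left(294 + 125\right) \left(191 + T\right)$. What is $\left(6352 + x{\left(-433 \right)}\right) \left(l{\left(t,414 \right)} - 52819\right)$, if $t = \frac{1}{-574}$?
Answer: $\frac{205829628423}{41} \approx 5.0202 \cdot 10^{9}$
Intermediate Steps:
$x{\left(T \right)} = 80029 + 419 T$ ($x{\left(T \right)} = 419 \left(191 + T\right) = 80029 + 419 T$)
$t = - \frac{1}{574} \approx -0.0017422$
$\left(6352 + x{\left(-433 \right)}\right) \left(l{\left(t,414 \right)} - 52819\right) = \left(6352 + \left(80029 + 419 \left(-433\right)\right)\right) \left(- \frac{1}{574} - 52819\right) = \left(6352 + \left(80029 - 181427\right)\right) \left(- \frac{30318107}{574}\right) = \left(6352 - 101398\right) \left(- \frac{30318107}{574}\right) = \left(-95046\right) \left(- \frac{30318107}{574}\right) = \frac{205829628423}{41}$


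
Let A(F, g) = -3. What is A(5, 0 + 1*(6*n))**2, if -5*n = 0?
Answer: 9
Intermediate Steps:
n = 0 (n = -1/5*0 = 0)
A(5, 0 + 1*(6*n))**2 = (-3)**2 = 9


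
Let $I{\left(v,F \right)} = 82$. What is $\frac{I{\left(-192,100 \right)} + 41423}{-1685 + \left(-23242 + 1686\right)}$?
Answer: $- \frac{13835}{7747} \approx -1.7859$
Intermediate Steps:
$\frac{I{\left(-192,100 \right)} + 41423}{-1685 + \left(-23242 + 1686\right)} = \frac{82 + 41423}{-1685 + \left(-23242 + 1686\right)} = \frac{41505}{-1685 - 21556} = \frac{41505}{-23241} = 41505 \left(- \frac{1}{23241}\right) = - \frac{13835}{7747}$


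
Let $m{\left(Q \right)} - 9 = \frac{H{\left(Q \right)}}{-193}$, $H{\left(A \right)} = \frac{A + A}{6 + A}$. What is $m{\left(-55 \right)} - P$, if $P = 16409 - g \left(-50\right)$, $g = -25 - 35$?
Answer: $- \frac{126723910}{9457} \approx -13400.0$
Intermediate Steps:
$g = -60$ ($g = -25 - 35 = -60$)
$H{\left(A \right)} = \frac{2 A}{6 + A}$
$m{\left(Q \right)} = 9 - \frac{2 Q}{193 \left(6 + Q\right)}$ ($m{\left(Q \right)} = 9 + \frac{2 Q \frac{1}{6 + Q}}{-193} = 9 + \frac{2 Q}{6 + Q} \left(- \frac{1}{193}\right) = 9 - \frac{2 Q}{193 \left(6 + Q\right)}$)
$P = 13409$ ($P = 16409 - \left(-60\right) \left(-50\right) = 16409 - 3000 = 13409$)
$m{\left(-55 \right)} - P = \frac{10422 + 1735 \left(-55\right)}{193 \left(6 - 55\right)} - 13409 = \frac{10422 - 95425}{193 \left(-49\right)} - 13409 = \frac{1}{193} \left(- \frac{1}{49}\right) \left(-85003\right) - 13409 = \frac{85003}{9457} - 13409 = - \frac{126723910}{9457}$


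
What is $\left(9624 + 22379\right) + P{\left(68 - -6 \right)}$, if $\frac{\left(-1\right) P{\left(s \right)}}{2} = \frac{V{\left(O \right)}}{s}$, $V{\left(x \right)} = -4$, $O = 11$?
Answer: $\frac{1184115}{37} \approx 32003.0$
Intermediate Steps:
$P{\left(s \right)} = \frac{8}{s}$ ($P{\left(s \right)} = - 2 \left(- \frac{4}{s}\right) = \frac{8}{s}$)
$\left(9624 + 22379\right) + P{\left(68 - -6 \right)} = \left(9624 + 22379\right) + \frac{8}{68 - -6} = 32003 + \frac{8}{68 + 6} = 32003 + \frac{8}{74} = 32003 + 8 \cdot \frac{1}{74} = 32003 + \frac{4}{37} = \frac{1184115}{37}$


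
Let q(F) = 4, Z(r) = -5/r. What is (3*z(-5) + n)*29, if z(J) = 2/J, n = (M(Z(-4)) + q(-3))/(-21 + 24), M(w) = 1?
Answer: 203/15 ≈ 13.533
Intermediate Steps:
n = 5/3 (n = (1 + 4)/(-21 + 24) = 5/3 ≈ 1.6667)
(3*z(-5) + n)*29 = (3*(2/(-5)) + 5/3)*29 = (3*(2*(-⅕)) + 5/3)*29 = (3*(-⅖) + 5/3)*29 = (-6/5 + 5/3)*29 = (7/15)*29 = 203/15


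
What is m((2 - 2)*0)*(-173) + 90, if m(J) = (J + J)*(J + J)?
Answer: 90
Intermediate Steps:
m(J) = 4*J**2 (m(J) = (2*J)*(2*J) = 4*J**2)
m((2 - 2)*0)*(-173) + 90 = (4*((2 - 2)*0)**2)*(-173) + 90 = (4*(0*0)**2)*(-173) + 90 = (4*0**2)*(-173) + 90 = (4*0)*(-173) + 90 = 0*(-173) + 90 = 0 + 90 = 90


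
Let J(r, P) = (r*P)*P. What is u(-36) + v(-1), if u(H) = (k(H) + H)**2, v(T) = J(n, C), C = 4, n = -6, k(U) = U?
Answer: 5088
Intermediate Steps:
J(r, P) = r*P**2 (J(r, P) = (P*r)*P = r*P**2)
v(T) = -96 (v(T) = -6*4**2 = -6*16 = -96)
u(H) = 4*H**2 (u(H) = (H + H)**2 = (2*H)**2 = 4*H**2)
u(-36) + v(-1) = 4*(-36)**2 - 96 = 4*1296 - 96 = 5184 - 96 = 5088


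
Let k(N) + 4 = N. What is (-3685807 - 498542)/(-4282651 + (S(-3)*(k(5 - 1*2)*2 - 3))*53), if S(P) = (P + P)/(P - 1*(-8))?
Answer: 4184349/4282333 ≈ 0.97712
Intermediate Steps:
k(N) = -4 + N
S(P) = 2*P/(8 + P) (S(P) = (2*P)/(P + 8) = (2*P)/(8 + P) = 2*P/(8 + P))
(-3685807 - 498542)/(-4282651 + (S(-3)*(k(5 - 1*2)*2 - 3))*53) = (-3685807 - 498542)/(-4282651 + ((2*(-3)/(8 - 3))*((-4 + (5 - 1*2))*2 - 3))*53) = -4184349/(-4282651 + ((2*(-3)/5)*((-4 + (5 - 2))*2 - 3))*53) = -4184349/(-4282651 + ((2*(-3)*(⅕))*((-4 + 3)*2 - 3))*53) = -4184349/(-4282651 - 6*(-1*2 - 3)/5*53) = -4184349/(-4282651 - 6*(-2 - 3)/5*53) = -4184349/(-4282651 - 6/5*(-5)*53) = -4184349/(-4282651 + 6*53) = -4184349/(-4282651 + 318) = -4184349/(-4282333) = -4184349*(-1/4282333) = 4184349/4282333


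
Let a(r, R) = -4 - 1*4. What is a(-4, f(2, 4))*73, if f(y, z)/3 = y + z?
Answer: -584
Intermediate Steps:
f(y, z) = 3*y + 3*z (f(y, z) = 3*(y + z) = 3*y + 3*z)
a(r, R) = -8 (a(r, R) = -4 - 4 = -8)
a(-4, f(2, 4))*73 = -8*73 = -584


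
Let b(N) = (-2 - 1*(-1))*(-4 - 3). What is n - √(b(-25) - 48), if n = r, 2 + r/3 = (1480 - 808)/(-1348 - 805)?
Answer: -14934/2153 - I*√41 ≈ -6.9364 - 6.4031*I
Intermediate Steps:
b(N) = 7 (b(N) = (-2 + 1)*(-7) = -1*(-7) = 7)
r = -14934/2153 (r = -6 + 3*((1480 - 808)/(-1348 - 805)) = -6 + 3*(672/(-2153)) = -6 + 3*(672*(-1/2153)) = -6 + 3*(-672/2153) = -6 - 2016/2153 = -14934/2153 ≈ -6.9364)
n = -14934/2153 ≈ -6.9364
n - √(b(-25) - 48) = -14934/2153 - √(7 - 48) = -14934/2153 - √(-41) = -14934/2153 - I*√41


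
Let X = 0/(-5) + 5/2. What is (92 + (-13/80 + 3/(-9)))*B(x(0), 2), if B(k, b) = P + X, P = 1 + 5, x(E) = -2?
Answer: 373337/480 ≈ 777.79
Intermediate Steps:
X = 5/2 (X = 0*(-1/5) + 5*(1/2) = 0 + 5/2 = 5/2 ≈ 2.5000)
P = 6
B(k, b) = 17/2 (B(k, b) = 6 + 5/2 = 17/2)
(92 + (-13/80 + 3/(-9)))*B(x(0), 2) = (92 + (-13/80 + 3/(-9)))*(17/2) = (92 + (-13*1/80 + 3*(-1/9)))*(17/2) = (92 + (-13/80 - 1/3))*(17/2) = (92 - 119/240)*(17/2) = (21961/240)*(17/2) = 373337/480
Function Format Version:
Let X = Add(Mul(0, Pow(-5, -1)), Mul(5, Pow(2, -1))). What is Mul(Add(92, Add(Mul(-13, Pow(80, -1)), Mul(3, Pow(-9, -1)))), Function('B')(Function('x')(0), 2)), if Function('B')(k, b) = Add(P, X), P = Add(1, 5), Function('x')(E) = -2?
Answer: Rational(373337, 480) ≈ 777.79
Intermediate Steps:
X = Rational(5, 2) (X = Add(Mul(0, Rational(-1, 5)), Mul(5, Rational(1, 2))) = Add(0, Rational(5, 2)) = Rational(5, 2) ≈ 2.5000)
P = 6
Function('B')(k, b) = Rational(17, 2) (Function('B')(k, b) = Add(6, Rational(5, 2)) = Rational(17, 2))
Mul(Add(92, Add(Mul(-13, Pow(80, -1)), Mul(3, Pow(-9, -1)))), Function('B')(Function('x')(0), 2)) = Mul(Add(92, Add(Mul(-13, Pow(80, -1)), Mul(3, Pow(-9, -1)))), Rational(17, 2)) = Mul(Add(92, Add(Mul(-13, Rational(1, 80)), Mul(3, Rational(-1, 9)))), Rational(17, 2)) = Mul(Add(92, Add(Rational(-13, 80), Rational(-1, 3))), Rational(17, 2)) = Mul(Add(92, Rational(-119, 240)), Rational(17, 2)) = Mul(Rational(21961, 240), Rational(17, 2)) = Rational(373337, 480)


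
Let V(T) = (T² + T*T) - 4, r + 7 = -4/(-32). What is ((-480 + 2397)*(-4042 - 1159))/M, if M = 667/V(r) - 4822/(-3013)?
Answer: -87027517155537/78278806 ≈ -1.1118e+6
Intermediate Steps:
r = -55/8 (r = -7 - 4/(-32) = -7 - 4*(-1/32) = -7 + ⅛ = -55/8 ≈ -6.8750)
V(T) = -4 + 2*T² (V(T) = (T² + T²) - 4 = 2*T² - 4 = -4 + 2*T²)
M = 78278806/8728661 (M = 667/(-4 + 2*(-55/8)²) - 4822/(-3013) = 667/(-4 + 2*(3025/64)) - 4822*(-1/3013) = 667/(-4 + 3025/32) + 4822/3013 = 667/(2897/32) + 4822/3013 = 667*(32/2897) + 4822/3013 = 21344/2897 + 4822/3013 = 78278806/8728661 ≈ 8.9680)
((-480 + 2397)*(-4042 - 1159))/M = ((-480 + 2397)*(-4042 - 1159))/(78278806/8728661) = (1917*(-5201))*(8728661/78278806) = -9970317*8728661/78278806 = -87027517155537/78278806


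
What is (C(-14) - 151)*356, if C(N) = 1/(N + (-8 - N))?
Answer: -107601/2 ≈ -53801.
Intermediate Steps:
C(N) = -1/8 (C(N) = 1/(-8) = -1/8)
(C(-14) - 151)*356 = (-1/8 - 151)*356 = -1209/8*356 = -107601/2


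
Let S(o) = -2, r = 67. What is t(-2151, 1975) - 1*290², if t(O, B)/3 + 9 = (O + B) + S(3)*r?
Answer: -85057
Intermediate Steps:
t(O, B) = -429 + 3*B + 3*O (t(O, B) = -27 + 3*((O + B) - 2*67) = -27 + 3*((B + O) - 134) = -27 + 3*(-134 + B + O) = -27 + (-402 + 3*B + 3*O) = -429 + 3*B + 3*O)
t(-2151, 1975) - 1*290² = (-429 + 3*1975 + 3*(-2151)) - 1*290² = (-429 + 5925 - 6453) - 1*84100 = -957 - 84100 = -85057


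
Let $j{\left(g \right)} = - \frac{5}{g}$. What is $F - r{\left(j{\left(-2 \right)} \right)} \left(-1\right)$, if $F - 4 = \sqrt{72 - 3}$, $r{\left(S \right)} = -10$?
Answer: $-6 + \sqrt{69} \approx 2.3066$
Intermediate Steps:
$F = 4 + \sqrt{69}$ ($F = 4 + \sqrt{72 - 3} = 4 + \sqrt{69} \approx 12.307$)
$F - r{\left(j{\left(-2 \right)} \right)} \left(-1\right) = \left(4 + \sqrt{69}\right) - \left(-10\right) \left(-1\right) = \left(4 + \sqrt{69}\right) - 10 = -6 + \sqrt{69}$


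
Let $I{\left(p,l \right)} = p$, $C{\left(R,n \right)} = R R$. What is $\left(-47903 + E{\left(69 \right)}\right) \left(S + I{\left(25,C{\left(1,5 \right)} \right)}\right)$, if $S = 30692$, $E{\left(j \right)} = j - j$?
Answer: $-1471436451$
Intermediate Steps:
$E{\left(j \right)} = 0$
$C{\left(R,n \right)} = R^{2}$
$\left(-47903 + E{\left(69 \right)}\right) \left(S + I{\left(25,C{\left(1,5 \right)} \right)}\right) = \left(-47903 + 0\right) \left(30692 + 25\right) = \left(-47903\right) 30717 = -1471436451$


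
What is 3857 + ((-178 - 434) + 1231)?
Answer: 4476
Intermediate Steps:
3857 + ((-178 - 434) + 1231) = 3857 + (-612 + 1231) = 3857 + 619 = 4476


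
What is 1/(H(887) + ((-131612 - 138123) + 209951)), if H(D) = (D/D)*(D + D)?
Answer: -1/58010 ≈ -1.7238e-5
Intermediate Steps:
H(D) = 2*D (H(D) = 1*(2*D) = 2*D)
1/(H(887) + ((-131612 - 138123) + 209951)) = 1/(2*887 + ((-131612 - 138123) + 209951)) = 1/(1774 + (-269735 + 209951)) = 1/(1774 - 59784) = 1/(-58010) = -1/58010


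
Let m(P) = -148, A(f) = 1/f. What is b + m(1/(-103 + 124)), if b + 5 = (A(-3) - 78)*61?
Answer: -14794/3 ≈ -4931.3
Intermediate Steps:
b = -14350/3 (b = -5 + (1/(-3) - 78)*61 = -5 + (-⅓ - 78)*61 = -5 - 235/3*61 = -5 - 14335/3 = -14350/3 ≈ -4783.3)
b + m(1/(-103 + 124)) = -14350/3 - 148 = -14794/3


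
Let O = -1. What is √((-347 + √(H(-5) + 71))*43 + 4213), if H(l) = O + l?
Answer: √(-10708 + 43*√65) ≈ 101.79*I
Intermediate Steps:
H(l) = -1 + l
√((-347 + √(H(-5) + 71))*43 + 4213) = √((-347 + √((-1 - 5) + 71))*43 + 4213) = √((-347 + √(-6 + 71))*43 + 4213) = √((-347 + √65)*43 + 4213) = √((-14921 + 43*√65) + 4213) = √(-10708 + 43*√65)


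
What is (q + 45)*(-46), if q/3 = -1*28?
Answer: 1794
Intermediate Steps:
q = -84 (q = 3*(-1*28) = 3*(-28) = -84)
(q + 45)*(-46) = (-84 + 45)*(-46) = -39*(-46) = 1794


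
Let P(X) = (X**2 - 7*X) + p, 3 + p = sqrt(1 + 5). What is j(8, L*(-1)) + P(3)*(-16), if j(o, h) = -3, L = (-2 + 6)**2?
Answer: 237 - 16*sqrt(6) ≈ 197.81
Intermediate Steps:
p = -3 + sqrt(6) (p = -3 + sqrt(1 + 5) = -3 + sqrt(6) ≈ -0.55051)
P(X) = -3 + sqrt(6) + X**2 - 7*X (P(X) = (X**2 - 7*X) + (-3 + sqrt(6)) = -3 + sqrt(6) + X**2 - 7*X)
L = 16 (L = 4**2 = 16)
j(8, L*(-1)) + P(3)*(-16) = -3 + (-3 + sqrt(6) + 3**2 - 7*3)*(-16) = -3 + (-3 + sqrt(6) + 9 - 21)*(-16) = -3 + (-15 + sqrt(6))*(-16) = -3 + (240 - 16*sqrt(6)) = 237 - 16*sqrt(6)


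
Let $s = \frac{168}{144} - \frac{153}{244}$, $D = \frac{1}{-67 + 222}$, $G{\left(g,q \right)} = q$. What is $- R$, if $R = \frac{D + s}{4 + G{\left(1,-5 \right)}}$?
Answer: $\frac{61957}{113460} \approx 0.54607$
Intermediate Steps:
$D = \frac{1}{155} \approx 0.0064516$
$s = \frac{395}{732}$ ($s = 168 \cdot \frac{1}{144} - \frac{153}{244} = \frac{7}{6} - \frac{153}{244} = \frac{395}{732} \approx 0.53962$)
$R = - \frac{61957}{113460}$ ($R = \frac{\frac{1}{155} + \frac{395}{732}}{4 - 5} = \frac{61957}{113460 \left(-1\right)} = \frac{61957}{113460} \left(-1\right) = - \frac{61957}{113460} \approx -0.54607$)
$- R = \left(-1\right) \left(- \frac{61957}{113460}\right) = \frac{61957}{113460}$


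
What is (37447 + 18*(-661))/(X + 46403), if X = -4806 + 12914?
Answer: 25549/54511 ≈ 0.46869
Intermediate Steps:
X = 8108
(37447 + 18*(-661))/(X + 46403) = (37447 + 18*(-661))/(8108 + 46403) = (37447 - 11898)/54511 = 25549*(1/54511) = 25549/54511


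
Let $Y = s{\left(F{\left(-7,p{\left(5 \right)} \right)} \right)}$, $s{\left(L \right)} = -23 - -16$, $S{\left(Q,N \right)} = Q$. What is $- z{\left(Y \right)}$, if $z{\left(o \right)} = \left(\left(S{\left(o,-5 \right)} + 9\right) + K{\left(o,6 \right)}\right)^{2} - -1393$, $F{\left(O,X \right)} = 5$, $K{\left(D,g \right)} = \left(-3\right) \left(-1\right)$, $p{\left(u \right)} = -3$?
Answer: $-1418$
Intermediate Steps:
$K{\left(D,g \right)} = 3$
$s{\left(L \right)} = -7$ ($s{\left(L \right)} = -23 + 16 = -7$)
$Y = -7$
$z{\left(o \right)} = 1393 + \left(12 + o\right)^{2}$ ($z{\left(o \right)} = \left(\left(o + 9\right) + 3\right)^{2} - -1393 = \left(\left(9 + o\right) + 3\right)^{2} + 1393 = \left(12 + o\right)^{2} + 1393 = 1393 + \left(12 + o\right)^{2}$)
$- z{\left(Y \right)} = - (1393 + \left(12 - 7\right)^{2}) = - (1393 + 5^{2}) = - (1393 + 25) = \left(-1\right) 1418 = -1418$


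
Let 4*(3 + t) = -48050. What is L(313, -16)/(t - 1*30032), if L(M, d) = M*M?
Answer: -195938/84095 ≈ -2.3300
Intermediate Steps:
t = -24031/2 (t = -3 + (¼)*(-48050) = -3 - 24025/2 = -24031/2 ≈ -12016.)
L(M, d) = M²
L(313, -16)/(t - 1*30032) = 313²/(-24031/2 - 1*30032) = 97969/(-24031/2 - 30032) = 97969/(-84095/2) = 97969*(-2/84095) = -195938/84095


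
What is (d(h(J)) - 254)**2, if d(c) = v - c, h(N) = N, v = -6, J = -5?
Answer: 65025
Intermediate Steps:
d(c) = -6 - c
(d(h(J)) - 254)**2 = ((-6 - 1*(-5)) - 254)**2 = ((-6 + 5) - 254)**2 = (-1 - 254)**2 = (-255)**2 = 65025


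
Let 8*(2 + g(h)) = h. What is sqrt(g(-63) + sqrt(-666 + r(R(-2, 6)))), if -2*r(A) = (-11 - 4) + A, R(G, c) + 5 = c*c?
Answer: sqrt(-158 + 16*I*sqrt(674))/4 ≈ 2.9918 + 4.3388*I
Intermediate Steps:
R(G, c) = -5 + c**2 (R(G, c) = -5 + c*c = -5 + c**2)
g(h) = -2 + h/8
r(A) = 15/2 - A/2 (r(A) = -((-11 - 4) + A)/2 = -(-15 + A)/2 = 15/2 - A/2)
sqrt(g(-63) + sqrt(-666 + r(R(-2, 6)))) = sqrt((-2 + (1/8)*(-63)) + sqrt(-666 + (15/2 - (-5 + 6**2)/2))) = sqrt((-2 - 63/8) + sqrt(-666 + (15/2 - (-5 + 36)/2))) = sqrt(-79/8 + sqrt(-666 + (15/2 - 1/2*31))) = sqrt(-79/8 + sqrt(-666 + (15/2 - 31/2))) = sqrt(-79/8 + sqrt(-666 - 8)) = sqrt(-79/8 + sqrt(-674)) = sqrt(-79/8 + I*sqrt(674))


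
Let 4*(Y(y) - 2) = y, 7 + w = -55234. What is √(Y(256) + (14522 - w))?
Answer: √69829 ≈ 264.25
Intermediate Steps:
w = -55241 (w = -7 - 55234 = -55241)
Y(y) = 2 + y/4
√(Y(256) + (14522 - w)) = √((2 + (¼)*256) + (14522 - 1*(-55241))) = √((2 + 64) + (14522 + 55241)) = √(66 + 69763) = √69829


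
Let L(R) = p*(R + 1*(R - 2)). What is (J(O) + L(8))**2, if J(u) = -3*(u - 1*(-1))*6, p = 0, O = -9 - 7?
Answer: 72900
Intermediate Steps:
O = -16
L(R) = 0 (L(R) = 0*(R + 1*(R - 2)) = 0*(R + 1*(-2 + R)) = 0*(R + (-2 + R)) = 0*(-2 + 2*R) = 0)
J(u) = -18 - 18*u (J(u) = -3*(u + 1)*6 = -3*(1 + u)*6 = (-3 - 3*u)*6 = -18 - 18*u)
(J(O) + L(8))**2 = ((-18 - 18*(-16)) + 0)**2 = ((-18 + 288) + 0)**2 = (270 + 0)**2 = 270**2 = 72900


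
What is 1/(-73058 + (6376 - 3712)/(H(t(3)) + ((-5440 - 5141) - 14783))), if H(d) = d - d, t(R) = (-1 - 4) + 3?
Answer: -6341/463261444 ≈ -1.3688e-5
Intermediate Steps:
t(R) = -2 (t(R) = -5 + 3 = -2)
H(d) = 0
1/(-73058 + (6376 - 3712)/(H(t(3)) + ((-5440 - 5141) - 14783))) = 1/(-73058 + (6376 - 3712)/(0 + ((-5440 - 5141) - 14783))) = 1/(-73058 + 2664/(0 + (-10581 - 14783))) = 1/(-73058 + 2664/(0 - 25364)) = 1/(-73058 + 2664/(-25364)) = 1/(-73058 + 2664*(-1/25364)) = 1/(-73058 - 666/6341) = 1/(-463261444/6341) = -6341/463261444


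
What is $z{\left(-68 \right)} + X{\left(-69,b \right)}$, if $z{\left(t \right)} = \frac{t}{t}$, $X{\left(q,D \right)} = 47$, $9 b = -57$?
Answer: $48$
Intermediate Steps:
$b = - \frac{19}{3}$ ($b = \frac{1}{9} \left(-57\right) = - \frac{19}{3} \approx -6.3333$)
$z{\left(t \right)} = 1$
$z{\left(-68 \right)} + X{\left(-69,b \right)} = 1 + 47 = 48$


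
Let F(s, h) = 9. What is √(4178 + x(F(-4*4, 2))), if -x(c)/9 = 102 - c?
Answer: √3341 ≈ 57.801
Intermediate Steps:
x(c) = -918 + 9*c (x(c) = -9*(102 - c) = -918 + 9*c)
√(4178 + x(F(-4*4, 2))) = √(4178 + (-918 + 9*9)) = √(4178 + (-918 + 81)) = √(4178 - 837) = √3341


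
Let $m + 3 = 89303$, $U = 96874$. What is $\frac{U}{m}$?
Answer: $\frac{48437}{44650} \approx 1.0848$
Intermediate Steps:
$m = 89300$ ($m = -3 + 89303 = 89300$)
$\frac{U}{m} = \frac{96874}{89300} = 96874 \cdot \frac{1}{89300} = \frac{48437}{44650}$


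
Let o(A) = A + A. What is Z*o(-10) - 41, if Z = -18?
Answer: 319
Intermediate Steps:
o(A) = 2*A
Z*o(-10) - 41 = -36*(-10) - 41 = -18*(-20) - 41 = 360 - 41 = 319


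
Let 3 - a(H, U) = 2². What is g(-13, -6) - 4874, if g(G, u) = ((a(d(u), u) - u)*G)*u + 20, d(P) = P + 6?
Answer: -4464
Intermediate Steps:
d(P) = 6 + P
a(H, U) = -1 (a(H, U) = 3 - 1*2² = 3 - 1*4 = 3 - 4 = -1)
g(G, u) = 20 + G*u*(-1 - u) (g(G, u) = ((-1 - u)*G)*u + 20 = (G*(-1 - u))*u + 20 = G*u*(-1 - u) + 20 = 20 + G*u*(-1 - u))
g(-13, -6) - 4874 = (20 - 1*(-13)*(-6) - 1*(-13)*(-6)²) - 4874 = (20 - 78 - 1*(-13)*36) - 4874 = (20 - 78 + 468) - 4874 = 410 - 4874 = -4464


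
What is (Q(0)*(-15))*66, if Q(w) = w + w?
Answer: 0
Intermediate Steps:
Q(w) = 2*w
(Q(0)*(-15))*66 = ((2*0)*(-15))*66 = (0*(-15))*66 = 0*66 = 0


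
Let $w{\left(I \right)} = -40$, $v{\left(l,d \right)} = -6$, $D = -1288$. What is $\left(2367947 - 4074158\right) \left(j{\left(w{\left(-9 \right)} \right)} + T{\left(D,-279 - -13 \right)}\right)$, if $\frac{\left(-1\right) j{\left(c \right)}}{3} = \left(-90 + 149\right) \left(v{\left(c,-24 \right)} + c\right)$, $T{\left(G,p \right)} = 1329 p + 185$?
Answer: $588961856457$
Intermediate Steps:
$T{\left(G,p \right)} = 185 + 1329 p$
$j{\left(c \right)} = 1062 - 177 c$ ($j{\left(c \right)} = - 3 \left(-90 + 149\right) \left(-6 + c\right) = - 3 \cdot 59 \left(-6 + c\right) = - 3 \left(-354 + 59 c\right) = 1062 - 177 c$)
$\left(2367947 - 4074158\right) \left(j{\left(w{\left(-9 \right)} \right)} + T{\left(D,-279 - -13 \right)}\right) = \left(2367947 - 4074158\right) \left(\left(1062 - -7080\right) + \left(185 + 1329 \left(-279 - -13\right)\right)\right) = - 1706211 \left(\left(1062 + 7080\right) + \left(185 + 1329 \left(-279 + 13\right)\right)\right) = - 1706211 \left(8142 + \left(185 + 1329 \left(-266\right)\right)\right) = - 1706211 \left(8142 + \left(185 - 353514\right)\right) = - 1706211 \left(8142 - 353329\right) = \left(-1706211\right) \left(-345187\right) = 588961856457$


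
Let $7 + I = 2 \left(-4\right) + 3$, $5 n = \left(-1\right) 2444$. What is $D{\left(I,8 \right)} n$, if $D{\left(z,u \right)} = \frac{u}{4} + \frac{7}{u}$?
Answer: $- \frac{14053}{10} \approx -1405.3$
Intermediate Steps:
$n = - \frac{2444}{5}$ ($n = \frac{\left(-1\right) 2444}{5} = \frac{1}{5} \left(-2444\right) = - \frac{2444}{5} \approx -488.8$)
$I = -12$ ($I = -7 + \left(2 \left(-4\right) + 3\right) = -7 + \left(-8 + 3\right) = -7 - 5 = -12$)
$D{\left(z,u \right)} = \frac{7}{u} + \frac{u}{4}$ ($D{\left(z,u \right)} = u \frac{1}{4} + \frac{7}{u} = \frac{u}{4} + \frac{7}{u} = \frac{7}{u} + \frac{u}{4}$)
$D{\left(I,8 \right)} n = \left(\frac{7}{8} + \frac{1}{4} \cdot 8\right) \left(- \frac{2444}{5}\right) = \left(7 \cdot \frac{1}{8} + 2\right) \left(- \frac{2444}{5}\right) = \left(\frac{7}{8} + 2\right) \left(- \frac{2444}{5}\right) = \frac{23}{8} \left(- \frac{2444}{5}\right) = - \frac{14053}{10}$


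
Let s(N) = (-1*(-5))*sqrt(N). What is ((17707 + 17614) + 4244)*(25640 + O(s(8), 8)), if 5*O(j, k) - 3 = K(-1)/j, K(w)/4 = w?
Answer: 1014470339 - 7913*sqrt(2)/5 ≈ 1.0145e+9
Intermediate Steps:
K(w) = 4*w
s(N) = 5*sqrt(N)
O(j, k) = 3/5 - 4/(5*j) (O(j, k) = 3/5 + ((4*(-1))/j)/5 = 3/5 + (-4/j)/5 = 3/5 - 4/(5*j))
((17707 + 17614) + 4244)*(25640 + O(s(8), 8)) = ((17707 + 17614) + 4244)*(25640 + (-4 + 3*(5*sqrt(8)))/(5*((5*sqrt(8))))) = (35321 + 4244)*(25640 + (-4 + 3*(5*(2*sqrt(2))))/(5*((5*(2*sqrt(2)))))) = 39565*(25640 + (-4 + 3*(10*sqrt(2)))/(5*((10*sqrt(2))))) = 39565*(25640 + (sqrt(2)/20)*(-4 + 30*sqrt(2))/5) = 39565*(25640 + sqrt(2)*(-4 + 30*sqrt(2))/100) = 1014446600 + 7913*sqrt(2)*(-4 + 30*sqrt(2))/20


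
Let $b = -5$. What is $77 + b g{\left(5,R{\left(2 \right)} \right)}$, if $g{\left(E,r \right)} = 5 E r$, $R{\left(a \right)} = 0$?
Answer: $77$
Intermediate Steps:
$g{\left(E,r \right)} = 5 E r$
$77 + b g{\left(5,R{\left(2 \right)} \right)} = 77 - 5 \cdot 5 \cdot 5 \cdot 0 = 77 - 0 = 77 + 0 = 77$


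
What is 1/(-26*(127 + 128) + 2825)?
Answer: -1/3805 ≈ -0.00026281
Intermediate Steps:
1/(-26*(127 + 128) + 2825) = 1/(-26*255 + 2825) = 1/(-6630 + 2825) = 1/(-3805) = -1/3805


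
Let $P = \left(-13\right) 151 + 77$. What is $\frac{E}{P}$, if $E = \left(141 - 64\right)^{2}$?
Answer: $- \frac{5929}{1886} \approx -3.1437$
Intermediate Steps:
$P = -1886$ ($P = -1963 + 77 = -1886$)
$E = 5929$ ($E = 77^{2} = 5929$)
$\frac{E}{P} = \frac{5929}{-1886} = 5929 \left(- \frac{1}{1886}\right) = - \frac{5929}{1886}$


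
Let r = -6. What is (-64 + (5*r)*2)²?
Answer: 15376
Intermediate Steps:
(-64 + (5*r)*2)² = (-64 + (5*(-6))*2)² = (-64 - 30*2)² = (-64 - 60)² = (-124)² = 15376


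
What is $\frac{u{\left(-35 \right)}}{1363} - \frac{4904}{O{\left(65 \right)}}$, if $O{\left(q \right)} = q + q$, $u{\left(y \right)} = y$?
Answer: $- \frac{3344351}{88595} \approx -37.749$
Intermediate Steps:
$O{\left(q \right)} = 2 q$
$\frac{u{\left(-35 \right)}}{1363} - \frac{4904}{O{\left(65 \right)}} = - \frac{35}{1363} - \frac{4904}{2 \cdot 65} = \left(-35\right) \frac{1}{1363} - \frac{4904}{130} = - \frac{35}{1363} - \frac{2452}{65} = - \frac{3344351}{88595}$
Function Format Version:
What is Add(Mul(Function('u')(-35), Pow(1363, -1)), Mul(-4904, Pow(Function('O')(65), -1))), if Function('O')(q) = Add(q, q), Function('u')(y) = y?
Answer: Rational(-3344351, 88595) ≈ -37.749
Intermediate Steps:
Function('O')(q) = Mul(2, q)
Add(Mul(Function('u')(-35), Pow(1363, -1)), Mul(-4904, Pow(Function('O')(65), -1))) = Add(Mul(-35, Pow(1363, -1)), Mul(-4904, Pow(Mul(2, 65), -1))) = Add(Mul(-35, Rational(1, 1363)), Mul(-4904, Pow(130, -1))) = Add(Rational(-35, 1363), Mul(-4904, Rational(1, 130))) = Add(Rational(-35, 1363), Rational(-2452, 65)) = Rational(-3344351, 88595)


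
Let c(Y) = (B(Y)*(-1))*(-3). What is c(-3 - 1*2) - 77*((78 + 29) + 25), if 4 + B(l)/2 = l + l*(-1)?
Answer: -10188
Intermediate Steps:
B(l) = -8 (B(l) = -8 + 2*(l + l*(-1)) = -8 + 2*(l - l) = -8 + 2*0 = -8 + 0 = -8)
c(Y) = -24 (c(Y) = -8*(-1)*(-3) = 8*(-3) = -24)
c(-3 - 1*2) - 77*((78 + 29) + 25) = -24 - 77*((78 + 29) + 25) = -24 - 77*(107 + 25) = -24 - 77*132 = -24 - 10164 = -10188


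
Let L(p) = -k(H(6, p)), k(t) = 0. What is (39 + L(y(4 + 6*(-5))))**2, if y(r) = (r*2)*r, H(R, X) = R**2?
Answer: 1521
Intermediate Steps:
y(r) = 2*r**2 (y(r) = (2*r)*r = 2*r**2)
L(p) = 0 (L(p) = -1*0 = 0)
(39 + L(y(4 + 6*(-5))))**2 = (39 + 0)**2 = 39**2 = 1521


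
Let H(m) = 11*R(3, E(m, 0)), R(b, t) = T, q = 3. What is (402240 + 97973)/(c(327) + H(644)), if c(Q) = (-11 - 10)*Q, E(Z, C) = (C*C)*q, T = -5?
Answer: -500213/6922 ≈ -72.264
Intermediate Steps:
E(Z, C) = 3*C**2 (E(Z, C) = (C*C)*3 = C**2*3 = 3*C**2)
c(Q) = -21*Q
R(b, t) = -5
H(m) = -55 (H(m) = 11*(-5) = -55)
(402240 + 97973)/(c(327) + H(644)) = (402240 + 97973)/(-21*327 - 55) = 500213/(-6867 - 55) = 500213/(-6922) = 500213*(-1/6922) = -500213/6922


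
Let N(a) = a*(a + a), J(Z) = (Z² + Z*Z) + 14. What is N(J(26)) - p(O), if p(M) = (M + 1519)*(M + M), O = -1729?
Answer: 3005732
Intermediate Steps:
J(Z) = 14 + 2*Z² (J(Z) = (Z² + Z²) + 14 = 2*Z² + 14 = 14 + 2*Z²)
N(a) = 2*a² (N(a) = a*(2*a) = 2*a²)
p(M) = 2*M*(1519 + M) (p(M) = (1519 + M)*(2*M) = 2*M*(1519 + M))
N(J(26)) - p(O) = 2*(14 + 2*26²)² - 2*(-1729)*(1519 - 1729) = 2*(14 + 2*676)² - 2*(-1729)*(-210) = 2*(14 + 1352)² - 1*726180 = 2*1366² - 726180 = 2*1865956 - 726180 = 3731912 - 726180 = 3005732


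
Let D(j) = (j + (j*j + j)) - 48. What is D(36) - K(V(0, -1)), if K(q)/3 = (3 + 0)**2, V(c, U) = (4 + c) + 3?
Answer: 1293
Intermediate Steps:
V(c, U) = 7 + c
K(q) = 27 (K(q) = 3*(3 + 0)**2 = 3*3**2 = 3*9 = 27)
D(j) = -48 + j**2 + 2*j (D(j) = (j + (j**2 + j)) - 48 = (j + (j + j**2)) - 48 = (j**2 + 2*j) - 48 = -48 + j**2 + 2*j)
D(36) - K(V(0, -1)) = (-48 + 36**2 + 2*36) - 1*27 = (-48 + 1296 + 72) - 27 = 1320 - 27 = 1293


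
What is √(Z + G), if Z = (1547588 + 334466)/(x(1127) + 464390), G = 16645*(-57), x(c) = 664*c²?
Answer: 4*I*√1172859907850074356931/140638341 ≈ 974.05*I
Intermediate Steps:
G = -948765
Z = 941027/421915023 (Z = (1547588 + 334466)/(664*1127² + 464390) = 1882054/(664*1270129 + 464390) = 1882054/(843365656 + 464390) = 1882054/843830046 = 1882054*(1/843830046) = 941027/421915023 ≈ 0.0022304)
√(Z + G) = √(941027/421915023 - 948765) = √(-400298205855568/421915023) = 4*I*√1172859907850074356931/140638341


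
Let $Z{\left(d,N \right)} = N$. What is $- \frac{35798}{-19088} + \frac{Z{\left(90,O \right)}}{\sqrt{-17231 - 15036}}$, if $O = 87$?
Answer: $\frac{17899}{9544} - \frac{87 i \sqrt{32267}}{32267} \approx 1.8754 - 0.48433 i$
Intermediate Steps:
$- \frac{35798}{-19088} + \frac{Z{\left(90,O \right)}}{\sqrt{-17231 - 15036}} = - \frac{35798}{-19088} + \frac{87}{\sqrt{-17231 - 15036}} = \left(-35798\right) \left(- \frac{1}{19088}\right) + \frac{87}{\sqrt{-32267}} = \frac{17899}{9544} + \frac{87}{i \sqrt{32267}} = \frac{17899}{9544} + 87 \left(- \frac{i \sqrt{32267}}{32267}\right) = \frac{17899}{9544} - \frac{87 i \sqrt{32267}}{32267}$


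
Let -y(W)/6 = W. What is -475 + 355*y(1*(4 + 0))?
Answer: -8995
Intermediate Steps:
y(W) = -6*W
-475 + 355*y(1*(4 + 0)) = -475 + 355*(-6*(4 + 0)) = -475 + 355*(-6*4) = -475 + 355*(-24) = -475 - 8520 = -8995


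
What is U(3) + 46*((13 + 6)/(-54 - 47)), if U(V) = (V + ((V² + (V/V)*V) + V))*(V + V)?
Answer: 10034/101 ≈ 99.347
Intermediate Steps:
U(V) = 2*V*(V² + 3*V) (U(V) = (V + ((V² + 1*V) + V))*(2*V) = (V + ((V² + V) + V))*(2*V) = (V + ((V + V²) + V))*(2*V) = (V + (V² + 2*V))*(2*V) = (V² + 3*V)*(2*V) = 2*V*(V² + 3*V))
U(3) + 46*((13 + 6)/(-54 - 47)) = 2*3²*(3 + 3) + 46*((13 + 6)/(-54 - 47)) = 2*9*6 + 46*(19/(-101)) = 108 + 46*(19*(-1/101)) = 108 + 46*(-19/101) = 108 - 874/101 = 10034/101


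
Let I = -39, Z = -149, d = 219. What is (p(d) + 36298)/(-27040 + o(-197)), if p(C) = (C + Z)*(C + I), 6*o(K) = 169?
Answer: -293388/162071 ≈ -1.8102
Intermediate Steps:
o(K) = 169/6 (o(K) = (⅙)*169 = 169/6)
p(C) = (-149 + C)*(-39 + C) (p(C) = (C - 149)*(C - 39) = (-149 + C)*(-39 + C))
(p(d) + 36298)/(-27040 + o(-197)) = ((5811 + 219² - 188*219) + 36298)/(-27040 + 169/6) = ((5811 + 47961 - 41172) + 36298)/(-162071/6) = (12600 + 36298)*(-6/162071) = 48898*(-6/162071) = -293388/162071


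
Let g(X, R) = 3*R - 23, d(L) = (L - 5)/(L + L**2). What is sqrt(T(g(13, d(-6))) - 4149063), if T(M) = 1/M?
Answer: I*sqrt(240981730513)/241 ≈ 2036.9*I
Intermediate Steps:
d(L) = (-5 + L)/(L + L**2)
g(X, R) = -23 + 3*R
sqrt(T(g(13, d(-6))) - 4149063) = sqrt(1/(-23 + 3*((-5 - 6)/((-6)*(1 - 6)))) - 4149063) = sqrt(1/(-23 + 3*(-1/6*(-11)/(-5))) - 4149063) = sqrt(1/(-23 + 3*(-1/6*(-1/5)*(-11))) - 4149063) = sqrt(1/(-23 + 3*(-11/30)) - 4149063) = sqrt(1/(-23 - 11/10) - 4149063) = sqrt(1/(-241/10) - 4149063) = sqrt(-10/241 - 4149063) = sqrt(-999924193/241) = I*sqrt(240981730513)/241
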